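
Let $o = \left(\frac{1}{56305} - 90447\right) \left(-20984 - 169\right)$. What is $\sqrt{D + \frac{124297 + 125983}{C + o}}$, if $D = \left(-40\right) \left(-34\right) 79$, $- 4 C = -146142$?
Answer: $\frac{4 \sqrt{311708605877494333592402607524490}}{215452425500859} \approx 327.78$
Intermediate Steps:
$C = \frac{73071}{2}$ ($C = \left(- \frac{1}{4}\right) \left(-146142\right) = \frac{73071}{2} \approx 36536.0$)
$o = \frac{107724155619102}{56305}$ ($o = \left(\frac{1}{56305} - 90447\right) \left(-21153\right) = \left(- \frac{5092618334}{56305}\right) \left(-21153\right) = \frac{107724155619102}{56305} \approx 1.9132 \cdot 10^{9}$)
$D = 107440$ ($D = 1360 \cdot 79 = 107440$)
$\sqrt{D + \frac{124297 + 125983}{C + o}} = \sqrt{107440 + \frac{124297 + 125983}{\frac{73071}{2} + \frac{107724155619102}{56305}}} = \sqrt{107440 + \frac{250280}{\frac{215452425500859}{112610}}} = \sqrt{107440 + 250280 \cdot \frac{112610}{215452425500859}} = \sqrt{107440 + \frac{28184030800}{215452425500859}} = \sqrt{\frac{23148208623996321760}{215452425500859}} = \frac{4 \sqrt{311708605877494333592402607524490}}{215452425500859}$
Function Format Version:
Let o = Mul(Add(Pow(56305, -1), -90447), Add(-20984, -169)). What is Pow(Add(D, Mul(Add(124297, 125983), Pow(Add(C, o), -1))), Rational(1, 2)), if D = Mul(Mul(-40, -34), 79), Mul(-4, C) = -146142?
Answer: Mul(Rational(4, 215452425500859), Pow(311708605877494333592402607524490, Rational(1, 2))) ≈ 327.78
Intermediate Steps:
C = Rational(73071, 2) (C = Mul(Rational(-1, 4), -146142) = Rational(73071, 2) ≈ 36536.)
o = Rational(107724155619102, 56305) (o = Mul(Add(Rational(1, 56305), -90447), -21153) = Mul(Rational(-5092618334, 56305), -21153) = Rational(107724155619102, 56305) ≈ 1.9132e+9)
D = 107440 (D = Mul(1360, 79) = 107440)
Pow(Add(D, Mul(Add(124297, 125983), Pow(Add(C, o), -1))), Rational(1, 2)) = Pow(Add(107440, Mul(Add(124297, 125983), Pow(Add(Rational(73071, 2), Rational(107724155619102, 56305)), -1))), Rational(1, 2)) = Pow(Add(107440, Mul(250280, Pow(Rational(215452425500859, 112610), -1))), Rational(1, 2)) = Pow(Add(107440, Mul(250280, Rational(112610, 215452425500859))), Rational(1, 2)) = Pow(Add(107440, Rational(28184030800, 215452425500859)), Rational(1, 2)) = Pow(Rational(23148208623996321760, 215452425500859), Rational(1, 2)) = Mul(Rational(4, 215452425500859), Pow(311708605877494333592402607524490, Rational(1, 2)))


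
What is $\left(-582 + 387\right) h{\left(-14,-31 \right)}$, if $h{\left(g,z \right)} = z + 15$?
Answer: $3120$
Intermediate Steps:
$h{\left(g,z \right)} = 15 + z$
$\left(-582 + 387\right) h{\left(-14,-31 \right)} = \left(-582 + 387\right) \left(15 - 31\right) = \left(-195\right) \left(-16\right) = 3120$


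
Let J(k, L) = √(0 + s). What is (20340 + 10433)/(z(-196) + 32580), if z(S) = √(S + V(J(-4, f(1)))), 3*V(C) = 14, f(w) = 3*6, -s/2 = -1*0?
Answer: 1503876510/1592184887 - 30773*I*√1722/3184369774 ≈ 0.94454 - 0.00040102*I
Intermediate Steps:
s = 0 (s = -(-2)*0 = -2*0 = 0)
f(w) = 18
J(k, L) = 0 (J(k, L) = √(0 + 0) = √0 = 0)
V(C) = 14/3 (V(C) = (⅓)*14 = 14/3)
z(S) = √(14/3 + S) (z(S) = √(S + 14/3) = √(14/3 + S))
(20340 + 10433)/(z(-196) + 32580) = (20340 + 10433)/(√(42 + 9*(-196))/3 + 32580) = 30773/(√(42 - 1764)/3 + 32580) = 30773/(√(-1722)/3 + 32580) = 30773/((I*√1722)/3 + 32580) = 30773/(I*√1722/3 + 32580) = 30773/(32580 + I*√1722/3)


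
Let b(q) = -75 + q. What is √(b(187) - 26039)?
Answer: I*√25927 ≈ 161.02*I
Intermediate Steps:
√(b(187) - 26039) = √((-75 + 187) - 26039) = √(112 - 26039) = √(-25927) = I*√25927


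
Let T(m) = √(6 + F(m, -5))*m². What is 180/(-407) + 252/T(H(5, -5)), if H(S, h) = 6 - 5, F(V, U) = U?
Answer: 102384/407 ≈ 251.56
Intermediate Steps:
H(S, h) = 1
T(m) = m² (T(m) = √(6 - 5)*m² = √1*m² = 1*m² = m²)
180/(-407) + 252/T(H(5, -5)) = 180/(-407) + 252/(1²) = 180*(-1/407) + 252/1 = -180/407 + 252*1 = -180/407 + 252 = 102384/407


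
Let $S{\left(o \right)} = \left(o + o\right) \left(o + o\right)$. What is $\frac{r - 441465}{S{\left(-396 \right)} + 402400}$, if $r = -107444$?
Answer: $- \frac{548909}{1029664} \approx -0.5331$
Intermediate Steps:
$S{\left(o \right)} = 4 o^{2}$ ($S{\left(o \right)} = 2 o 2 o = 4 o^{2}$)
$\frac{r - 441465}{S{\left(-396 \right)} + 402400} = \frac{-107444 - 441465}{4 \left(-396\right)^{2} + 402400} = - \frac{548909}{4 \cdot 156816 + 402400} = - \frac{548909}{627264 + 402400} = - \frac{548909}{1029664}$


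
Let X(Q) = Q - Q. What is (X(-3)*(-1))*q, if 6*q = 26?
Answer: 0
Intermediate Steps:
q = 13/3 (q = (⅙)*26 = 13/3 ≈ 4.3333)
X(Q) = 0
(X(-3)*(-1))*q = (0*(-1))*(13/3) = 0*(13/3) = 0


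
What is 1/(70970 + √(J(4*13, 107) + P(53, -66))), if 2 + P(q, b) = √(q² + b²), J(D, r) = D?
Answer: 1/(70970 + √(50 + √7165)) ≈ 1.4088e-5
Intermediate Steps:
P(q, b) = -2 + √(b² + q²) (P(q, b) = -2 + √(q² + b²) = -2 + √(b² + q²))
1/(70970 + √(J(4*13, 107) + P(53, -66))) = 1/(70970 + √(4*13 + (-2 + √((-66)² + 53²)))) = 1/(70970 + √(52 + (-2 + √(4356 + 2809)))) = 1/(70970 + √(52 + (-2 + √7165))) = 1/(70970 + √(50 + √7165))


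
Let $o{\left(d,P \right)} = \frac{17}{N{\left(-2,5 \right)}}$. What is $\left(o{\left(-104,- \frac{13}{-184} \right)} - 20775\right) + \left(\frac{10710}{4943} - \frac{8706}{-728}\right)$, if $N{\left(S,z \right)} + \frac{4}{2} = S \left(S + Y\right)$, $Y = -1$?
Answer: $- \frac{9336599540}{449813} \approx -20757.0$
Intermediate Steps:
$N{\left(S,z \right)} = -2 + S \left(-1 + S\right)$ ($N{\left(S,z \right)} = -2 + S \left(S - 1\right) = -2 + S \left(-1 + S\right)$)
$o{\left(d,P \right)} = \frac{17}{4}$ ($o{\left(d,P \right)} = \frac{17}{-2 + \left(-2\right)^{2} - -2} = \frac{17}{-2 + 4 + 2} = \frac{17}{4}$)
$\left(o{\left(-104,- \frac{13}{-184} \right)} - 20775\right) + \left(\frac{10710}{4943} - \frac{8706}{-728}\right) = \left(\frac{17}{4} - 20775\right) + \left(\frac{10710}{4943} - \frac{8706}{-728}\right) = - \frac{83083}{4} + \left(10710 \cdot \frac{1}{4943} - - \frac{4353}{364}\right) = - \frac{83083}{4} + \left(\frac{10710}{4943} + \frac{4353}{364}\right) = - \frac{83083}{4} + \frac{25415319}{1799252} = - \frac{9336599540}{449813}$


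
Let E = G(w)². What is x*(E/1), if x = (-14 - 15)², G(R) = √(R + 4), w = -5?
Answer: -841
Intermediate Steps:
G(R) = √(4 + R)
x = 841 (x = (-29)² = 841)
E = -1 (E = (√(4 - 5))² = (√(-1))² = I² = -1)
x*(E/1) = 841*(-1/1) = 841*(-1*1) = 841*(-1) = -841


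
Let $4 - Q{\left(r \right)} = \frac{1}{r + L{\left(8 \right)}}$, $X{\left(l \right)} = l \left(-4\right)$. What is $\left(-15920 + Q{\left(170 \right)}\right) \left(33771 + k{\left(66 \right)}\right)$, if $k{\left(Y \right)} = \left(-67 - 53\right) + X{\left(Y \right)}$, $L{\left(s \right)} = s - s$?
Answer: $- \frac{90335907027}{170} \approx -5.3139 \cdot 10^{8}$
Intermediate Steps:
$L{\left(s \right)} = 0$
$X{\left(l \right)} = - 4 l$
$Q{\left(r \right)} = 4 - \frac{1}{r}$ ($Q{\left(r \right)} = 4 - \frac{1}{r + 0} = 4 - \frac{1}{r}$)
$k{\left(Y \right)} = -120 - 4 Y$ ($k{\left(Y \right)} = \left(-67 - 53\right) - 4 Y = -120 - 4 Y$)
$\left(-15920 + Q{\left(170 \right)}\right) \left(33771 + k{\left(66 \right)}\right) = \left(-15920 + \left(4 - \frac{1}{170}\right)\right) \left(33771 - 384\right) = \left(-15920 + \frac{679}{170}\right) 33387 = \left(- \frac{2705721}{170}\right) 33387 = - \frac{90335907027}{170}$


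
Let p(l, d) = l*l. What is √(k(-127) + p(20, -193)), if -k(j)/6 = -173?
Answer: √1438 ≈ 37.921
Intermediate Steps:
p(l, d) = l²
k(j) = 1038 (k(j) = -6*(-173) = 1038)
√(k(-127) + p(20, -193)) = √(1038 + 20²) = √(1038 + 400) = √1438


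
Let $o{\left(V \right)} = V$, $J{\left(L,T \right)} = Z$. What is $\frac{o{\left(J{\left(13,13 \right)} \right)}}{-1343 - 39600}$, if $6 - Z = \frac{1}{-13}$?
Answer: $- \frac{79}{532259} \approx -0.00014842$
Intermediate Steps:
$Z = \frac{79}{13}$ ($Z = 6 - \frac{1}{-13} = 6 - - \frac{1}{13} = 6 + \frac{1}{13} = \frac{79}{13} \approx 6.0769$)
$J{\left(L,T \right)} = \frac{79}{13}$
$\frac{o{\left(J{\left(13,13 \right)} \right)}}{-1343 - 39600} = \frac{79}{13 \left(-1343 - 39600\right)} = \frac{79}{13 \left(-40943\right)} = \frac{79}{13} \left(- \frac{1}{40943}\right) = - \frac{79}{532259}$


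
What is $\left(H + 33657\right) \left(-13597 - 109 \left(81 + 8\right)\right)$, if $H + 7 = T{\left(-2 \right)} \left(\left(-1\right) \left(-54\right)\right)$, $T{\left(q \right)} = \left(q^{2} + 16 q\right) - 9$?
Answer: $-737428296$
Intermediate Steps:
$T{\left(q \right)} = -9 + q^{2} + 16 q$
$H = -2005$ ($H = -7 + \left(-9 + \left(-2\right)^{2} + 16 \left(-2\right)\right) \left(\left(-1\right) \left(-54\right)\right) = -7 + \left(-9 + 4 - 32\right) 54 = -7 - 1998 = -2005$)
$\left(H + 33657\right) \left(-13597 - 109 \left(81 + 8\right)\right) = \left(-2005 + 33657\right) \left(-13597 - 109 \left(81 + 8\right)\right) = 31652 \left(-13597 - 9701\right) = 31652 \left(-23298\right) = -737428296$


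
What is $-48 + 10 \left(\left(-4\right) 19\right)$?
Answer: $-808$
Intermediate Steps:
$-48 + 10 \left(\left(-4\right) 19\right) = -48 + 10 \left(-76\right) = -48 - 760 = -808$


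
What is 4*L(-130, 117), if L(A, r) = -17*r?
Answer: -7956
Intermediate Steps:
4*L(-130, 117) = 4*(-17*117) = 4*(-1989) = -7956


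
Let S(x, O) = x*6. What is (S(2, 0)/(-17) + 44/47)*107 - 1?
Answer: 18889/799 ≈ 23.641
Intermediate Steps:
S(x, O) = 6*x
(S(2, 0)/(-17) + 44/47)*107 - 1 = ((6*2)/(-17) + 44/47)*107 - 1 = (12*(-1/17) + 44*(1/47))*107 - 1 = (-12/17 + 44/47)*107 - 1 = (184/799)*107 - 1 = 19688/799 - 1 = 18889/799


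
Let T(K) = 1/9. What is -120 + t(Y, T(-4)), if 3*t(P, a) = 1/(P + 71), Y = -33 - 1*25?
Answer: -4679/39 ≈ -119.97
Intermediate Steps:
T(K) = 1/9
Y = -58 (Y = -33 - 25 = -58)
t(P, a) = 1/(3*(71 + P)) (t(P, a) = 1/(3*(P + 71)) = 1/(3*(71 + P)))
-120 + t(Y, T(-4)) = -120 + 1/(3*(71 - 58)) = -120 + (1/3)/13 = -120 + (1/3)*(1/13) = -120 + 1/39 = -4679/39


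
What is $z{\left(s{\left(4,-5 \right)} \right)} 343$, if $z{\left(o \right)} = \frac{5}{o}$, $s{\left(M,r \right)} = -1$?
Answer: $-1715$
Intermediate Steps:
$z{\left(s{\left(4,-5 \right)} \right)} 343 = \frac{5}{-1} \cdot 343 = 5 \left(-1\right) 343 = \left(-5\right) 343 = -1715$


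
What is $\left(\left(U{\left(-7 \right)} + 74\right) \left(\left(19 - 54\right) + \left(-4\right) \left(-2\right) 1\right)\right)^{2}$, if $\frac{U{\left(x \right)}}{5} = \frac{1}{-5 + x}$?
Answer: $\frac{63154809}{16} \approx 3.9472 \cdot 10^{6}$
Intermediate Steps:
$U{\left(x \right)} = \frac{5}{-5 + x}$
$\left(\left(U{\left(-7 \right)} + 74\right) \left(\left(19 - 54\right) + \left(-4\right) \left(-2\right) 1\right)\right)^{2} = \left(\left(\frac{5}{-5 - 7} + 74\right) \left(\left(19 - 54\right) + \left(-4\right) \left(-2\right) 1\right)\right)^{2} = \left(\left(\frac{5}{-12} + 74\right) \left(-35 + 8 \cdot 1\right)\right)^{2} = \left(\left(5 \left(- \frac{1}{12}\right) + 74\right) \left(-35 + 8\right)\right)^{2} = \left(\left(- \frac{5}{12} + 74\right) \left(-27\right)\right)^{2} = \left(\frac{883}{12} \left(-27\right)\right)^{2} = \left(- \frac{7947}{4}\right)^{2} = \frac{63154809}{16}$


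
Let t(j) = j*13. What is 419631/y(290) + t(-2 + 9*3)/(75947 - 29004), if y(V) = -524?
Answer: -1515274441/1892164 ≈ -800.82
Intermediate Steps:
t(j) = 13*j
419631/y(290) + t(-2 + 9*3)/(75947 - 29004) = 419631/(-524) + (13*(-2 + 9*3))/(75947 - 29004) = 419631*(-1/524) + (13*(-2 + 27))/46943 = -419631/524 + (13*25)*(1/46943) = -419631/524 + 325*(1/46943) = -419631/524 + 25/3611 = -1515274441/1892164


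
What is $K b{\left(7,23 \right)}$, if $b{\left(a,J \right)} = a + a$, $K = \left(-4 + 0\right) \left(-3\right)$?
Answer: $168$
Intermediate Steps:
$K = 12$ ($K = \left(-4\right) \left(-3\right) = 12$)
$b{\left(a,J \right)} = 2 a$
$K b{\left(7,23 \right)} = 12 \cdot 2 \cdot 7 = 12 \cdot 14 = 168$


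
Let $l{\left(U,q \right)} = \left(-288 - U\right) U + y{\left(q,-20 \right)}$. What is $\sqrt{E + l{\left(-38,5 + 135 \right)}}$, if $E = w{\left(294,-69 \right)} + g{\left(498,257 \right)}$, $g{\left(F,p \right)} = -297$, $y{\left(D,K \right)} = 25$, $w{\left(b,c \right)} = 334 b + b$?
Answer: $\sqrt{107718} \approx 328.2$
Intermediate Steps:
$w{\left(b,c \right)} = 335 b$
$l{\left(U,q \right)} = 25 + U \left(-288 - U\right)$ ($l{\left(U,q \right)} = \left(-288 - U\right) U + 25 = U \left(-288 - U\right) + 25 = 25 + U \left(-288 - U\right)$)
$E = 98193$ ($E = 335 \cdot 294 - 297 = 98490 - 297 = 98193$)
$\sqrt{E + l{\left(-38,5 + 135 \right)}} = \sqrt{98193 - -9525} = \sqrt{98193 + \left(25 - 1444 + 10944\right)} = \sqrt{98193 + 9525} = \sqrt{107718}$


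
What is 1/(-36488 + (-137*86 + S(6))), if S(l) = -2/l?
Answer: -3/144811 ≈ -2.0717e-5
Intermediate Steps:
1/(-36488 + (-137*86 + S(6))) = 1/(-36488 + (-137*86 - 2/6)) = 1/(-36488 + (-11782 - 2*⅙)) = 1/(-36488 + (-11782 - ⅓)) = 1/(-36488 - 35347/3) = 1/(-144811/3) = -3/144811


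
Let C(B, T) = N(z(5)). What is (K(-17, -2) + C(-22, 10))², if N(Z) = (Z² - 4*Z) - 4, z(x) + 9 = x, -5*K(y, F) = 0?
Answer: 784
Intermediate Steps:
K(y, F) = 0 (K(y, F) = -⅕*0 = 0)
z(x) = -9 + x
N(Z) = -4 + Z² - 4*Z
C(B, T) = 28 (C(B, T) = -4 + (-9 + 5)² - 4*(-9 + 5) = -4 + (-4)² - 4*(-4) = -4 + 16 + 16 = 28)
(K(-17, -2) + C(-22, 10))² = (0 + 28)² = 28² = 784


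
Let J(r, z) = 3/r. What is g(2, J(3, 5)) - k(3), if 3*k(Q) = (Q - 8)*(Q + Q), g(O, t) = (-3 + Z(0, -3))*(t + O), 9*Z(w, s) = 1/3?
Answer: 10/9 ≈ 1.1111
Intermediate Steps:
Z(w, s) = 1/27 (Z(w, s) = (⅑)/3 = (⅑)*(⅓) = 1/27)
g(O, t) = -80*O/27 - 80*t/27 (g(O, t) = (-3 + 1/27)*(t + O) = -80*(O + t)/27 = -80*O/27 - 80*t/27)
k(Q) = 2*Q*(-8 + Q)/3 (k(Q) = ((Q - 8)*(Q + Q))/3 = ((-8 + Q)*(2*Q))/3 = (2*Q*(-8 + Q))/3 = 2*Q*(-8 + Q)/3)
g(2, J(3, 5)) - k(3) = (-80/27*2 - 80/(9*3)) - 2*3*(-8 + 3)/3 = (-160/27 - 80/(9*3)) - 2*3*(-5)/3 = (-160/27 - 80/27*1) - 1*(-10) = (-160/27 - 80/27) + 10 = -80/9 + 10 = 10/9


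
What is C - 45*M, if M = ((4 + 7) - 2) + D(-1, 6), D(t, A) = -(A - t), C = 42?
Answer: -48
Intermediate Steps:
D(t, A) = t - A
M = 2 (M = ((4 + 7) - 2) + (-1 - 1*6) = (11 - 2) + (-1 - 6) = 9 - 7 = 2)
C - 45*M = 42 - 45*2 = 42 - 90 = -48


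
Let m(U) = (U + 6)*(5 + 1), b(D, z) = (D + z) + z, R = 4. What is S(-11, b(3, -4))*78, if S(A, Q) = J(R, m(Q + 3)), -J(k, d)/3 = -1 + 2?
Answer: -234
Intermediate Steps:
b(D, z) = D + 2*z
m(U) = 36 + 6*U (m(U) = (6 + U)*6 = 36 + 6*U)
J(k, d) = -3 (J(k, d) = -3*(-1 + 2) = -3*1 = -3)
S(A, Q) = -3
S(-11, b(3, -4))*78 = -3*78 = -234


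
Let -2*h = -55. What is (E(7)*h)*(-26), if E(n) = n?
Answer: -5005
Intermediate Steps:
h = 55/2 (h = -½*(-55) = 55/2 ≈ 27.500)
(E(7)*h)*(-26) = (7*(55/2))*(-26) = (385/2)*(-26) = -5005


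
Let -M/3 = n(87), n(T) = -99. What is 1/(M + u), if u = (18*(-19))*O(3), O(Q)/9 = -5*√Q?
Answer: -11/26313633 + 190*√3/8771211 ≈ 3.7101e-5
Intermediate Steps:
O(Q) = -45*√Q (O(Q) = 9*(-5*√Q) = -45*√Q)
M = 297 (M = -3*(-99) = 297)
u = 15390*√3 (u = (18*(-19))*(-45*√3) = -(-15390)*√3 = 15390*√3 ≈ 26656.)
1/(M + u) = 1/(297 + 15390*√3)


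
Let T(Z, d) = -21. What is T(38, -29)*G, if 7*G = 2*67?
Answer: -402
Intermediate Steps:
G = 134/7 (G = (2*67)/7 = (⅐)*134 = 134/7 ≈ 19.143)
T(38, -29)*G = -21*134/7 = -402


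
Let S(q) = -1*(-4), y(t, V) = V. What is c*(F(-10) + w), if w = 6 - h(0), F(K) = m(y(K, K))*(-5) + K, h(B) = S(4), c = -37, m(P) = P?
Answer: -1554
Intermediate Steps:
S(q) = 4
h(B) = 4
F(K) = -4*K (F(K) = K*(-5) + K = -5*K + K = -4*K)
w = 2 (w = 6 - 1*4 = 6 - 4 = 2)
c*(F(-10) + w) = -37*(-4*(-10) + 2) = -37*(40 + 2) = -37*42 = -1554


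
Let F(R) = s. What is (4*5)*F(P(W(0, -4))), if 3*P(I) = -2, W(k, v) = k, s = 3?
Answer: 60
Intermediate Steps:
P(I) = -⅔ (P(I) = (⅓)*(-2) = -⅔)
F(R) = 3
(4*5)*F(P(W(0, -4))) = (4*5)*3 = 20*3 = 60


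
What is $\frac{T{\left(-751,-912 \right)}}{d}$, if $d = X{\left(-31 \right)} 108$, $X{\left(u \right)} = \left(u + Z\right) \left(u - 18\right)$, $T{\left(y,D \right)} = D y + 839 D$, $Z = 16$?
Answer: $- \frac{6688}{6615} \approx -1.011$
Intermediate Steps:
$T{\left(y,D \right)} = 839 D + D y$
$X{\left(u \right)} = \left(-18 + u\right) \left(16 + u\right)$ ($X{\left(u \right)} = \left(u + 16\right) \left(u - 18\right) = \left(16 + u\right) \left(-18 + u\right) = \left(-18 + u\right) \left(16 + u\right)$)
$d = 79380$ ($d = \left(-288 + \left(-31\right)^{2} - -62\right) 108 = \left(-288 + 961 + 62\right) 108 = 735 \cdot 108 = 79380$)
$\frac{T{\left(-751,-912 \right)}}{d} = \frac{\left(-912\right) \left(839 - 751\right)}{79380} = \left(-912\right) 88 \cdot \frac{1}{79380} = \left(-80256\right) \frac{1}{79380} = - \frac{6688}{6615}$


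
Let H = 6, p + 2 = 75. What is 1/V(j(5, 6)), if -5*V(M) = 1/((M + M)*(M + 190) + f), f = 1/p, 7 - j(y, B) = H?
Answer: -139435/73 ≈ -1910.1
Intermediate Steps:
p = 73 (p = -2 + 75 = 73)
j(y, B) = 1 (j(y, B) = 7 - 1*6 = 7 - 6 = 1)
f = 1/73 ≈ 0.013699
V(M) = -1/(5*(1/73 + 2*M*(190 + M))) (V(M) = -1/(5*((M + M)*(M + 190) + 1/73)) = -1/(5*((2*M)*(190 + M) + 1/73)) = -1/(5*(2*M*(190 + M) + 1/73)) = -1/(5*(1/73 + 2*M*(190 + M))))
1/V(j(5, 6)) = 1/(-73/(5 + 730*1² + 138700*1)) = 1/(-73/(5 + 730*1 + 138700)) = 1/(-73/(5 + 730 + 138700)) = 1/(-73/139435) = -139435/73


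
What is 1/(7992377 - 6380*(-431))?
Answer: 1/10742157 ≈ 9.3091e-8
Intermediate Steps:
1/(7992377 - 6380*(-431)) = 1/(7992377 + 2749780) = 1/10742157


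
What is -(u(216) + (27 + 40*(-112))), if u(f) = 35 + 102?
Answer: 4316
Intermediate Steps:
u(f) = 137
-(u(216) + (27 + 40*(-112))) = -(137 + (27 + 40*(-112))) = -(137 + (27 - 4480)) = -(137 - 4453) = -1*(-4316) = 4316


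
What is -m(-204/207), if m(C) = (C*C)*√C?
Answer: -9248*I*√1173/328509 ≈ -0.96416*I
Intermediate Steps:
m(C) = C^(5/2) (m(C) = C²*√C = C^(5/2))
-m(-204/207) = -(-204/207)^(5/2) = -(-204*1/207)^(5/2) = -(-68/69)^(5/2) = -9248*I*√1173/328509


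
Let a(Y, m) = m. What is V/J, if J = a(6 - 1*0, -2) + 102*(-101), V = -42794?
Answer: 21397/5152 ≈ 4.1531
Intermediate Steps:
J = -10304 (J = -2 + 102*(-101) = -2 - 10302 = -10304)
V/J = -42794/(-10304) = -42794*(-1/10304) = 21397/5152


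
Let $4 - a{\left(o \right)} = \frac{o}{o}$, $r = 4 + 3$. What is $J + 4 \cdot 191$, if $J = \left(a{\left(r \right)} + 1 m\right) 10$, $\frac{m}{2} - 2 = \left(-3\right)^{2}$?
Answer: $1014$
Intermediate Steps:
$m = 22$ ($m = 4 + 2 \left(-3\right)^{2} = 4 + 2 \cdot 9 = 4 + 18 = 22$)
$r = 7$
$a{\left(o \right)} = 3$ ($a{\left(o \right)} = 4 - \frac{o}{o} = 4 - 1 = 3$)
$J = 250$ ($J = \left(3 + 1 \cdot 22\right) 10 = \left(3 + 22\right) 10 = 25 \cdot 10 = 250$)
$J + 4 \cdot 191 = 250 + 4 \cdot 191 = 250 + 764 = 1014$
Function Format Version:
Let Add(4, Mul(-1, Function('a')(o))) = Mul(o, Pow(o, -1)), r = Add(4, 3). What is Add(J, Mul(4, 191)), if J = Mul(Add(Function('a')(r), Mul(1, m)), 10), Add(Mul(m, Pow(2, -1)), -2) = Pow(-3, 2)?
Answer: 1014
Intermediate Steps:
m = 22 (m = Add(4, Mul(2, Pow(-3, 2))) = Add(4, Mul(2, 9)) = Add(4, 18) = 22)
r = 7
Function('a')(o) = 3 (Function('a')(o) = Add(4, Mul(-1, Mul(o, Pow(o, -1)))) = Add(4, Mul(-1, 1)) = Add(4, -1) = 3)
J = 250 (J = Mul(Add(3, Mul(1, 22)), 10) = Mul(Add(3, 22), 10) = Mul(25, 10) = 250)
Add(J, Mul(4, 191)) = Add(250, Mul(4, 191)) = Add(250, 764) = 1014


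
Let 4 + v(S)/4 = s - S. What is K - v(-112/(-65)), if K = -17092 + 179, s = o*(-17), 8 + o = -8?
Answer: -1168577/65 ≈ -17978.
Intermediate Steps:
o = -16 (o = -8 - 8 = -16)
s = 272 (s = -16*(-17) = 272)
v(S) = 1072 - 4*S (v(S) = -16 + 4*(272 - S) = -16 + (1088 - 4*S) = 1072 - 4*S)
K = -16913
K - v(-112/(-65)) = -16913 - (1072 - (-448)/(-65)) = -16913 - (1072 - (-448)*(-1)/65) = -16913 - (1072 - 4*112/65) = -16913 - (1072 - 448/65) = -16913 - 1*69232/65 = -16913 - 69232/65 = -1168577/65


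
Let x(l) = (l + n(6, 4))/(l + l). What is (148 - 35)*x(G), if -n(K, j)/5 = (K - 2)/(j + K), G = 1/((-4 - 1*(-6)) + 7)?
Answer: -1921/2 ≈ -960.50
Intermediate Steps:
G = ⅑ (G = 1/((-4 + 6) + 7) = 1/(2 + 7) = 1/9 = ⅑ ≈ 0.11111)
n(K, j) = -5*(-2 + K)/(K + j) (n(K, j) = -5*(K - 2)/(j + K) = -5*(-2 + K)/(K + j))
x(l) = (-2 + l)/(2*l) (x(l) = (l + 5*(2 - 1*6)/(6 + 4))/(l + l) = (l + 5*(2 - 6)/10)/((2*l)) = (l + 5*(⅒)*(-4))*(1/(2*l)) = (l - 2)*(1/(2*l)) = (-2 + l)*(1/(2*l)) = (-2 + l)/(2*l))
(148 - 35)*x(G) = (148 - 35)*((-2 + ⅑)/(2*(⅑))) = 113*((½)*9*(-17/9)) = 113*(-17/2) = -1921/2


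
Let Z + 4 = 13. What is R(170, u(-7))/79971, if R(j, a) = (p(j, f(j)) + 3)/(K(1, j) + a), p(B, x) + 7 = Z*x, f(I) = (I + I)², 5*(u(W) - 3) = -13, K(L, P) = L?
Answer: 743140/79971 ≈ 9.2926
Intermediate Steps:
Z = 9 (Z = -4 + 13 = 9)
u(W) = ⅖ (u(W) = 3 + (⅕)*(-13) = 3 - 13/5 = ⅖)
f(I) = 4*I² (f(I) = (2*I)² = 4*I²)
p(B, x) = -7 + 9*x
R(j, a) = (-4 + 36*j²)/(1 + a) (R(j, a) = ((-7 + 9*(4*j²)) + 3)/(1 + a) = ((-7 + 36*j²) + 3)/(1 + a) = (-4 + 36*j²)/(1 + a))
R(170, u(-7))/79971 = (4*(-1 + 9*170²)/(1 + ⅖))/79971 = (4*(-1 + 9*28900)/(7/5))*(1/79971) = (4*(5/7)*(-1 + 260100))*(1/79971) = (4*(5/7)*260099)*(1/79971) = 743140*(1/79971) = 743140/79971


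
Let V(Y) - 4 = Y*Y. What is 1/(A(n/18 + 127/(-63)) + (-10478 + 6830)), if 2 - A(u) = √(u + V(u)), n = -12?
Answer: -7235487/26380568707 + 63*√33790/52761137414 ≈ -0.00027405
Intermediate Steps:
V(Y) = 4 + Y² (V(Y) = 4 + Y*Y = 4 + Y²)
A(u) = 2 - √(4 + u + u²) (A(u) = 2 - √(u + (4 + u²)) = 2 - √(4 + u + u²))
1/(A(n/18 + 127/(-63)) + (-10478 + 6830)) = 1/((2 - √(4 + (-12/18 + 127/(-63)) + (-12/18 + 127/(-63))²)) + (-10478 + 6830)) = 1/((2 - √(4 + (-12*1/18 + 127*(-1/63)) + (-12*1/18 + 127*(-1/63))²)) - 3648) = 1/((2 - √(4 + (-⅔ - 127/63) + (-⅔ - 127/63)²)) - 3648) = 1/((2 - √(4 - 169/63 + (-169/63)²)) - 3648) = 1/((2 - √(4 - 169/63 + 28561/3969)) - 3648) = 1/((2 - √(33790/3969)) - 3648) = 1/((2 - √33790/63) - 3648) = 1/(-3646 - √33790/63)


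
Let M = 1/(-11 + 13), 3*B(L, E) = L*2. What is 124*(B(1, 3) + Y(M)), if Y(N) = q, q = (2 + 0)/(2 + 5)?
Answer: 2480/21 ≈ 118.10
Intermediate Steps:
B(L, E) = 2*L/3 (B(L, E) = (L*2)/3 = (2*L)/3 = 2*L/3)
M = ½ (M = 1/2 = ½ ≈ 0.50000)
q = 2/7 ≈ 0.28571
Y(N) = 2/7
124*(B(1, 3) + Y(M)) = 124*((⅔)*1 + 2/7) = 124*(⅔ + 2/7) = 124*(20/21) = 2480/21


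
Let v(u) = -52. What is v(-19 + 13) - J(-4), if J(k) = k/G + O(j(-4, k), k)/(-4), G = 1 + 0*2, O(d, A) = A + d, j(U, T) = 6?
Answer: -95/2 ≈ -47.500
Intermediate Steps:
G = 1 (G = 1 + 0 = 1)
J(k) = -3/2 + 3*k/4 (J(k) = k/1 + (k + 6)/(-4) = k*1 + (6 + k)*(-¼) = k + (-3/2 - k/4) = -3/2 + 3*k/4)
v(-19 + 13) - J(-4) = -52 - (-3/2 + (¾)*(-4)) = -52 - (-3/2 - 3) = -52 - 1*(-9/2) = -52 + 9/2 = -95/2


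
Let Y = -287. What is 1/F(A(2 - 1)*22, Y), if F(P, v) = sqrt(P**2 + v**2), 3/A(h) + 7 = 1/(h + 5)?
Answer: 41*sqrt(138619105)/138619105 ≈ 0.0034823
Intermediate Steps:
A(h) = 3/(-7 + 1/(5 + h)) (A(h) = 3/(-7 + 1/(h + 5)) = 3/(-7 + 1/(5 + h)))
1/F(A(2 - 1)*22, Y) = 1/(sqrt(((3*(-5 - (2 - 1))/(34 + 7*(2 - 1)))*22)**2 + (-287)**2)) = 1/(sqrt(((3*(-5 - 1*1)/(34 + 7*1))*22)**2 + 82369)) = 1/(sqrt(((3*(-5 - 1)/(34 + 7))*22)**2 + 82369)) = 1/(sqrt(((3*(-6)/41)*22)**2 + 82369)) = 1/(sqrt(((3*(1/41)*(-6))*22)**2 + 82369)) = 1/(sqrt((-18/41*22)**2 + 82369)) = 1/(sqrt((-396/41)**2 + 82369)) = 1/(sqrt(156816/1681 + 82369)) = 1/(sqrt(138619105/1681)) = 1/(sqrt(138619105)/41) = 41*sqrt(138619105)/138619105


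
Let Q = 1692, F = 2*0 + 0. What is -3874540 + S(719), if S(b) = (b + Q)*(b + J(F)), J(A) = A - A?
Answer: -2141031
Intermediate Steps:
F = 0 (F = 0 + 0 = 0)
J(A) = 0
S(b) = b*(1692 + b) (S(b) = (b + 1692)*(b + 0) = (1692 + b)*b = b*(1692 + b))
-3874540 + S(719) = -3874540 + 719*(1692 + 719) = -3874540 + 719*2411 = -3874540 + 1733509 = -2141031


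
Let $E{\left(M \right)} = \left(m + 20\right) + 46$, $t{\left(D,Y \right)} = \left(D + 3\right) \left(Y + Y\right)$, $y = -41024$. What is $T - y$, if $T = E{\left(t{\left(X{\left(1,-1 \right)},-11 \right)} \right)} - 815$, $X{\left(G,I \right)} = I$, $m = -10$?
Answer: $40265$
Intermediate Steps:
$t{\left(D,Y \right)} = 2 Y \left(3 + D\right)$ ($t{\left(D,Y \right)} = \left(3 + D\right) 2 Y = 2 Y \left(3 + D\right)$)
$E{\left(M \right)} = 56$ ($E{\left(M \right)} = \left(-10 + 20\right) + 46 = 10 + 46 = 56$)
$T = -759$ ($T = 56 - 815 = -759$)
$T - y = -759 - -41024 = -759 + 41024 = 40265$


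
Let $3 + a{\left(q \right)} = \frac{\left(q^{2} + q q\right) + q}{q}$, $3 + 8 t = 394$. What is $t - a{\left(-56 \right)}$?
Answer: $\frac{1303}{8} \approx 162.88$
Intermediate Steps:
$t = \frac{391}{8}$ ($t = - \frac{3}{8} + \frac{1}{8} \cdot 394 = - \frac{3}{8} + \frac{197}{4} = \frac{391}{8} \approx 48.875$)
$a{\left(q \right)} = -3 + \frac{q + 2 q^{2}}{q}$ ($a{\left(q \right)} = -3 + \frac{\left(q^{2} + q q\right) + q}{q} = -3 + \frac{\left(q^{2} + q^{2}\right) + q}{q} = -3 + \frac{2 q^{2} + q}{q} = -3 + \frac{q + 2 q^{2}}{q}$)
$t - a{\left(-56 \right)} = \frac{391}{8} - \left(-2 + 2 \left(-56\right)\right) = \frac{391}{8} - \left(-2 - 112\right) = \frac{391}{8} - -114 = \frac{391}{8} + 114 = \frac{1303}{8}$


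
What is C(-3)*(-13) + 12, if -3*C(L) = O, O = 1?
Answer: 49/3 ≈ 16.333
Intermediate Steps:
C(L) = -⅓ (C(L) = -⅓*1 = -⅓)
C(-3)*(-13) + 12 = -⅓*(-13) + 12 = 13/3 + 12 = 49/3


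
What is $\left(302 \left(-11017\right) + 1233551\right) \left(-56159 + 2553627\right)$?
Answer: $-5228656547844$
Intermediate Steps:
$\left(302 \left(-11017\right) + 1233551\right) \left(-56159 + 2553627\right) = \left(-3327134 + 1233551\right) 2497468 = \left(-2093583\right) 2497468 = -5228656547844$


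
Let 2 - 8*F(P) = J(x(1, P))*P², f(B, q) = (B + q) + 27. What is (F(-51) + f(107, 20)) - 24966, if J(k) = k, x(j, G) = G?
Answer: -65843/8 ≈ -8230.4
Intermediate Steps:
f(B, q) = 27 + B + q
F(P) = ¼ - P³/8 (F(P) = ¼ - P*P²/8 = ¼ - P³/8)
(F(-51) + f(107, 20)) - 24966 = ((¼ - ⅛*(-51)³) + (27 + 107 + 20)) - 24966 = ((¼ - ⅛*(-132651)) + 154) - 24966 = ((¼ + 132651/8) + 154) - 24966 = (132653/8 + 154) - 24966 = 133885/8 - 24966 = -65843/8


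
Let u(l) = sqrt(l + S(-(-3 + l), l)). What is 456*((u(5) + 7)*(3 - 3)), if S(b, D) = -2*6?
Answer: 0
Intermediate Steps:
S(b, D) = -12
u(l) = sqrt(-12 + l) (u(l) = sqrt(l - 12) = sqrt(-12 + l))
456*((u(5) + 7)*(3 - 3)) = 456*((sqrt(-12 + 5) + 7)*(3 - 3)) = 456*((sqrt(-7) + 7)*0) = 456*((I*sqrt(7) + 7)*0) = 456*((7 + I*sqrt(7))*0) = 456*0 = 0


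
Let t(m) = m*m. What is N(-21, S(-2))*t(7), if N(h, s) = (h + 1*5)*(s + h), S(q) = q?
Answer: 18032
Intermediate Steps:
t(m) = m**2
N(h, s) = (5 + h)*(h + s) (N(h, s) = (h + 5)*(h + s) = (5 + h)*(h + s))
N(-21, S(-2))*t(7) = ((-21)**2 + 5*(-21) + 5*(-2) - 21*(-2))*7**2 = (441 - 105 - 10 + 42)*49 = 368*49 = 18032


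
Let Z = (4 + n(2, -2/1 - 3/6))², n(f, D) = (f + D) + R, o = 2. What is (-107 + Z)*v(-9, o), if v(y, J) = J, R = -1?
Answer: -403/2 ≈ -201.50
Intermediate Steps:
n(f, D) = -1 + D + f (n(f, D) = (f + D) - 1 = (D + f) - 1 = -1 + D + f)
Z = 25/4 (Z = (4 + (-1 + (-2/1 - 3/6) + 2))² = (4 + (-1 + (-2*1 - 3*⅙) + 2))² = (4 + (-1 + (-2 - ½) + 2))² = (4 + (-1 - 5/2 + 2))² = (4 - 3/2)² = (5/2)² = 25/4 ≈ 6.2500)
(-107 + Z)*v(-9, o) = (-107 + 25/4)*2 = -403/4*2 = -403/2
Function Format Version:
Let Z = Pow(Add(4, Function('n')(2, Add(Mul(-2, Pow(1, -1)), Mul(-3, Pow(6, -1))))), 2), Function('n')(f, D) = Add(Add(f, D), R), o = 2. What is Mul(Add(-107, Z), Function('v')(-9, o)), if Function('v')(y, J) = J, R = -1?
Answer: Rational(-403, 2) ≈ -201.50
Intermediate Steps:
Function('n')(f, D) = Add(-1, D, f) (Function('n')(f, D) = Add(Add(f, D), -1) = Add(Add(D, f), -1) = Add(-1, D, f))
Z = Rational(25, 4) (Z = Pow(Add(4, Add(-1, Add(Mul(-2, Pow(1, -1)), Mul(-3, Pow(6, -1))), 2)), 2) = Pow(Add(4, Add(-1, Add(Mul(-2, 1), Mul(-3, Rational(1, 6))), 2)), 2) = Pow(Add(4, Add(-1, Add(-2, Rational(-1, 2)), 2)), 2) = Pow(Add(4, Add(-1, Rational(-5, 2), 2)), 2) = Pow(Add(4, Rational(-3, 2)), 2) = Pow(Rational(5, 2), 2) = Rational(25, 4) ≈ 6.2500)
Mul(Add(-107, Z), Function('v')(-9, o)) = Mul(Add(-107, Rational(25, 4)), 2) = Mul(Rational(-403, 4), 2) = Rational(-403, 2)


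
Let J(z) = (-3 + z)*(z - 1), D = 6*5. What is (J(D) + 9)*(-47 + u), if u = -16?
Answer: -49896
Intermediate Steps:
D = 30
J(z) = (-1 + z)*(-3 + z) (J(z) = (-3 + z)*(-1 + z) = (-1 + z)*(-3 + z))
(J(D) + 9)*(-47 + u) = ((3 + 30**2 - 4*30) + 9)*(-47 - 16) = ((3 + 900 - 120) + 9)*(-63) = (783 + 9)*(-63) = 792*(-63) = -49896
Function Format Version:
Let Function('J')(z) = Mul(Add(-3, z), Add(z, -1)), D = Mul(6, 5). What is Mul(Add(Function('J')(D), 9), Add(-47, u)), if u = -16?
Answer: -49896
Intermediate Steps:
D = 30
Function('J')(z) = Mul(Add(-1, z), Add(-3, z)) (Function('J')(z) = Mul(Add(-3, z), Add(-1, z)) = Mul(Add(-1, z), Add(-3, z)))
Mul(Add(Function('J')(D), 9), Add(-47, u)) = Mul(Add(Add(3, Pow(30, 2), Mul(-4, 30)), 9), Add(-47, -16)) = Mul(Add(Add(3, 900, -120), 9), -63) = Mul(Add(783, 9), -63) = Mul(792, -63) = -49896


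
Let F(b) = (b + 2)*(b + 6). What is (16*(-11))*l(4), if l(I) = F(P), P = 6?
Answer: -16896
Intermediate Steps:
F(b) = (2 + b)*(6 + b)
l(I) = 96 (l(I) = 12 + 6² + 8*6 = 12 + 36 + 48 = 96)
(16*(-11))*l(4) = (16*(-11))*96 = -176*96 = -16896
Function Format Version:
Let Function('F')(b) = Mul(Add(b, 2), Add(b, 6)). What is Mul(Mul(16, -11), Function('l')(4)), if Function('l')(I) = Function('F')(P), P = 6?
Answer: -16896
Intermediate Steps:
Function('F')(b) = Mul(Add(2, b), Add(6, b))
Function('l')(I) = 96 (Function('l')(I) = Add(12, Pow(6, 2), Mul(8, 6)) = Add(12, 36, 48) = 96)
Mul(Mul(16, -11), Function('l')(4)) = Mul(Mul(16, -11), 96) = Mul(-176, 96) = -16896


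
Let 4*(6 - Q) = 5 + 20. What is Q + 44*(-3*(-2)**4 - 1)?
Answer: -8625/4 ≈ -2156.3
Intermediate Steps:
Q = -1/4 (Q = 6 - (5 + 20)/4 = 6 - 1/4*25 = 6 - 25/4 = -1/4 ≈ -0.25000)
Q + 44*(-3*(-2)**4 - 1) = -1/4 + 44*(-3*(-2)**4 - 1) = -1/4 + 44*(-3*16 - 1) = -1/4 + 44*(-48 - 1) = -1/4 + 44*(-49) = -1/4 - 2156 = -8625/4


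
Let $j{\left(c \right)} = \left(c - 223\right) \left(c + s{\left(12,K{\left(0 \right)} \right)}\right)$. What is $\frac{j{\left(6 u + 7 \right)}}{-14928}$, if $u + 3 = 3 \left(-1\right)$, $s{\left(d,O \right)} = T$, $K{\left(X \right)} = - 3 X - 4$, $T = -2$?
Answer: $- \frac{651}{1244} \approx -0.52331$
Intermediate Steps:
$K{\left(X \right)} = -4 - 3 X$
$s{\left(d,O \right)} = -2$
$u = -6$ ($u = -3 + 3 \left(-1\right) = -3 - 3 = -6$)
$j{\left(c \right)} = \left(-223 + c\right) \left(-2 + c\right)$ ($j{\left(c \right)} = \left(c - 223\right) \left(c - 2\right) = \left(-223 + c\right) \left(-2 + c\right)$)
$\frac{j{\left(6 u + 7 \right)}}{-14928} = \frac{446 + \left(6 \left(-6\right) + 7\right)^{2} - 225 \left(6 \left(-6\right) + 7\right)}{-14928} = \left(446 + \left(-36 + 7\right)^{2} - 225 \left(-36 + 7\right)\right) \left(- \frac{1}{14928}\right) = \left(446 + \left(-29\right)^{2} - -6525\right) \left(- \frac{1}{14928}\right) = \left(446 + 841 + 6525\right) \left(- \frac{1}{14928}\right) = 7812 \left(- \frac{1}{14928}\right) = - \frac{651}{1244}$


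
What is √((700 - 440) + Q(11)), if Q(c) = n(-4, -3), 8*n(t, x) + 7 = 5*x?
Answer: 7*√21/2 ≈ 16.039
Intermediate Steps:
n(t, x) = -7/8 + 5*x/8 (n(t, x) = -7/8 + (5*x)/8 = -7/8 + 5*x/8)
Q(c) = -11/4 (Q(c) = -7/8 + (5/8)*(-3) = -7/8 - 15/8 = -11/4)
√((700 - 440) + Q(11)) = √((700 - 440) - 11/4) = √(260 - 11/4) = √(1029/4) = 7*√21/2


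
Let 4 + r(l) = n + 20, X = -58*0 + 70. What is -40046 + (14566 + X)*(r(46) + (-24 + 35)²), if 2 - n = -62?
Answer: 2901790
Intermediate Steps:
n = 64 (n = 2 - 1*(-62) = 2 + 62 = 64)
X = 70 (X = 0 + 70 = 70)
r(l) = 80 (r(l) = -4 + (64 + 20) = -4 + 84 = 80)
-40046 + (14566 + X)*(r(46) + (-24 + 35)²) = -40046 + (14566 + 70)*(80 + (-24 + 35)²) = -40046 + 14636*(80 + 11²) = -40046 + 14636*(80 + 121) = -40046 + 14636*201 = -40046 + 2941836 = 2901790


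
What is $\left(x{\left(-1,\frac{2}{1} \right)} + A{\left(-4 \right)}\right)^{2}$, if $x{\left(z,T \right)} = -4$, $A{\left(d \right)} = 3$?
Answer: $1$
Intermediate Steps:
$\left(x{\left(-1,\frac{2}{1} \right)} + A{\left(-4 \right)}\right)^{2} = \left(-4 + 3\right)^{2} = \left(-1\right)^{2} = 1$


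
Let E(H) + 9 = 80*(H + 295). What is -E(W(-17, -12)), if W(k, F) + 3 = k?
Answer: -21991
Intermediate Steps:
W(k, F) = -3 + k
E(H) = 23591 + 80*H (E(H) = -9 + 80*(H + 295) = -9 + 80*(295 + H) = -9 + (23600 + 80*H) = 23591 + 80*H)
-E(W(-17, -12)) = -(23591 + 80*(-3 - 17)) = -(23591 + 80*(-20)) = -(23591 - 1600) = -1*21991 = -21991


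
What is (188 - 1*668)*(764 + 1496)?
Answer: -1084800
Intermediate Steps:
(188 - 1*668)*(764 + 1496) = (188 - 668)*2260 = -480*2260 = -1084800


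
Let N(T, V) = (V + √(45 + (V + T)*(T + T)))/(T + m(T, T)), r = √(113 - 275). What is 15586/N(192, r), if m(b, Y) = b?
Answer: 1995008/(√(8197 + 384*I*√2) + 3*I*√2) ≈ 21883.0 - 1749.0*I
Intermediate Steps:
r = 9*I*√2 (r = √(-162) = 9*I*√2 ≈ 12.728*I)
N(T, V) = (V + √(45 + 2*T*(T + V)))/(2*T) (N(T, V) = (V + √(45 + (V + T)*(T + T)))/(T + T) = (V + √(45 + (T + V)*(2*T)))/((2*T)) = (V + √(45 + 2*T*(T + V)))*(1/(2*T)) = (V + √(45 + 2*T*(T + V)))/(2*T))
15586/N(192, r) = 15586/(((½)*(9*I*√2 + √(45 + 2*192² + 2*192*(9*I*√2)))/192)) = 15586/(((½)*(1/192)*(9*I*√2 + √(45 + 2*36864 + 3456*I*√2)))) = 15586/(((½)*(1/192)*(9*I*√2 + √(45 + 73728 + 3456*I*√2)))) = 15586/(((½)*(1/192)*(9*I*√2 + √(73773 + 3456*I*√2)))) = 15586/(((½)*(1/192)*(√(73773 + 3456*I*√2) + 9*I*√2))) = 15586/(√(73773 + 3456*I*√2)/384 + 3*I*√2/128)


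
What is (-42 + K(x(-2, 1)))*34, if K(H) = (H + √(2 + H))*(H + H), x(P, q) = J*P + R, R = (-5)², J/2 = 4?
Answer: 4080 + 612*√11 ≈ 6109.8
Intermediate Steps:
J = 8 (J = 2*4 = 8)
R = 25
x(P, q) = 25 + 8*P (x(P, q) = 8*P + 25 = 25 + 8*P)
K(H) = 2*H*(H + √(2 + H)) (K(H) = (H + √(2 + H))*(2*H) = 2*H*(H + √(2 + H)))
(-42 + K(x(-2, 1)))*34 = (-42 + 2*(25 + 8*(-2))*((25 + 8*(-2)) + √(2 + (25 + 8*(-2)))))*34 = (-42 + 2*(25 - 16)*((25 - 16) + √(2 + (25 - 16))))*34 = (-42 + 2*9*(9 + √(2 + 9)))*34 = (-42 + 2*9*(9 + √11))*34 = (-42 + (162 + 18*√11))*34 = (120 + 18*√11)*34 = 4080 + 612*√11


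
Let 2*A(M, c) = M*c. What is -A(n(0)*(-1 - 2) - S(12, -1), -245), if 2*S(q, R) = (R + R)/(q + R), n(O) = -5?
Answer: 20335/11 ≈ 1848.6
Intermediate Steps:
S(q, R) = R/(R + q) (S(q, R) = ((R + R)/(q + R))/2 = ((2*R)/(R + q))/2 = (2*R/(R + q))/2 = R/(R + q))
A(M, c) = M*c/2 (A(M, c) = (M*c)/2 = M*c/2)
-A(n(0)*(-1 - 2) - S(12, -1), -245) = -(-5*(-1 - 2) - (-1)/(-1 + 12))*(-245)/2 = -(-5*(-3) - (-1)/11)*(-245)/2 = -(15 - (-1)/11)*(-245)/2 = -(15 - 1*(-1/11))*(-245)/2 = -(15 + 1/11)*(-245)/2 = -166*(-245)/(2*11) = -1*(-20335/11) = 20335/11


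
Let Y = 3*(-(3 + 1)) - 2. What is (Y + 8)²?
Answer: 36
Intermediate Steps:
Y = -14 (Y = 3*(-1*4) - 2 = 3*(-4) - 2 = -12 - 2 = -14)
(Y + 8)² = (-14 + 8)² = (-6)² = 36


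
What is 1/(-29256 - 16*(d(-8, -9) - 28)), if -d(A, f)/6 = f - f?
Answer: -1/28808 ≈ -3.4713e-5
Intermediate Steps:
d(A, f) = 0 (d(A, f) = -6*(f - f) = -6*0 = 0)
1/(-29256 - 16*(d(-8, -9) - 28)) = 1/(-29256 - 16*(0 - 28)) = 1/(-29256 - 16*(-28)) = 1/(-29256 + 448) = 1/(-28808) = -1/28808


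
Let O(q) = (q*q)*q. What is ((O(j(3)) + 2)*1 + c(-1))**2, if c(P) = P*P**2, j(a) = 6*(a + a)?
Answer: 2176875649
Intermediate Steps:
j(a) = 12*a (j(a) = 6*(2*a) = 12*a)
c(P) = P**3
O(q) = q**3 (O(q) = q**2*q = q**3)
((O(j(3)) + 2)*1 + c(-1))**2 = (((12*3)**3 + 2)*1 + (-1)**3)**2 = ((36**3 + 2)*1 - 1)**2 = ((46656 + 2)*1 - 1)**2 = (46658*1 - 1)**2 = (46658 - 1)**2 = 46657**2 = 2176875649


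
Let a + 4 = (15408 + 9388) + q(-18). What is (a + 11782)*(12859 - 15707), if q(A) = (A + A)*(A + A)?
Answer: -107853760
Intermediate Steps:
q(A) = 4*A**2 (q(A) = (2*A)*(2*A) = 4*A**2)
a = 26088 (a = -4 + ((15408 + 9388) + 4*(-18)**2) = -4 + (24796 + 4*324) = -4 + (24796 + 1296) = -4 + 26092 = 26088)
(a + 11782)*(12859 - 15707) = (26088 + 11782)*(12859 - 15707) = 37870*(-2848) = -107853760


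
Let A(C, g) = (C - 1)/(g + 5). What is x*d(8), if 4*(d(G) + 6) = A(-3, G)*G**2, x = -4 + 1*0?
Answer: 568/13 ≈ 43.692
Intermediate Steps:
x = -4 (x = -4 + 0 = -4)
A(C, g) = (-1 + C)/(5 + g)
d(G) = -6 - G**2/(5 + G) (d(G) = -6 + (((-1 - 3)/(5 + G))*G**2)/4 = -6 + ((-4/(5 + G))*G**2)/4 = -6 + (-4*G**2/(5 + G))/4 = -6 - G**2/(5 + G))
x*d(8) = -4*(-30 - 1*8**2 - 6*8)/(5 + 8) = -4*(-30 - 1*64 - 48)/13 = -4*(-30 - 64 - 48)/13 = -4*(-142)/13 = -4*(-142/13) = 568/13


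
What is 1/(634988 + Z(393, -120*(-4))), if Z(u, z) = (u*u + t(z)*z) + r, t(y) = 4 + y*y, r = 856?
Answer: 1/111384213 ≈ 8.9779e-9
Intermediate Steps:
t(y) = 4 + y²
Z(u, z) = 856 + u² + z*(4 + z²) (Z(u, z) = (u*u + (4 + z²)*z) + 856 = (u² + z*(4 + z²)) + 856 = 856 + u² + z*(4 + z²))
1/(634988 + Z(393, -120*(-4))) = 1/(634988 + (856 + 393² + (-120*(-4))*(4 + (-120*(-4))²))) = 1/(634988 + (856 + 154449 + 480*(4 + 480²))) = 1/(634988 + (856 + 154449 + 480*(4 + 230400))) = 1/(634988 + (856 + 154449 + 480*230404)) = 1/(634988 + (856 + 154449 + 110593920)) = 1/(634988 + 110749225) = 1/111384213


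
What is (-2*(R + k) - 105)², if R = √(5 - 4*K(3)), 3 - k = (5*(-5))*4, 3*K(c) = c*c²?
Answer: 96597 + 1244*I*√31 ≈ 96597.0 + 6926.3*I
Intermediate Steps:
K(c) = c³/3 (K(c) = (c*c²)/3 = c³/3)
k = 103 (k = 3 - 5*(-5)*4 = 3 - (-25)*4 = 3 - 1*(-100) = 3 + 100 = 103)
R = I*√31 (R = √(5 - 4*3³/3) = √(5 - 4*27/3) = √(5 - 4*9) = √(5 - 36) = √(-31) = I*√31 ≈ 5.5678*I)
(-2*(R + k) - 105)² = (-2*(I*√31 + 103) - 105)² = (-2*(103 + I*√31) - 105)² = ((-206 - 2*I*√31) - 105)² = (-311 - 2*I*√31)²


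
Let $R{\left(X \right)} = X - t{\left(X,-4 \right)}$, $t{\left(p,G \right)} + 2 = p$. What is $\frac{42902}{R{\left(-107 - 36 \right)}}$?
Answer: $21451$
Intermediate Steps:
$t{\left(p,G \right)} = -2 + p$
$R{\left(X \right)} = 2$ ($R{\left(X \right)} = X - \left(-2 + X\right) = 2$)
$\frac{42902}{R{\left(-107 - 36 \right)}} = \frac{42902}{2} = 42902 \cdot \frac{1}{2} = 21451$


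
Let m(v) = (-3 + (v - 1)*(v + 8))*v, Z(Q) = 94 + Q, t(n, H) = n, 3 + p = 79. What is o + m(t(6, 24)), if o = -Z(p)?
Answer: 232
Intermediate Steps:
p = 76 (p = -3 + 79 = 76)
o = -170 (o = -(94 + 76) = -1*170 = -170)
m(v) = v*(-3 + (-1 + v)*(8 + v)) (m(v) = (-3 + (-1 + v)*(8 + v))*v = v*(-3 + (-1 + v)*(8 + v)))
o + m(t(6, 24)) = -170 + 6*(-11 + 6² + 7*6) = -170 + 6*(-11 + 36 + 42) = -170 + 6*67 = -170 + 402 = 232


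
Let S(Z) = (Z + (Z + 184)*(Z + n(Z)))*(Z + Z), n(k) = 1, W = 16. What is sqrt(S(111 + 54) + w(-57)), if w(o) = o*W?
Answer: sqrt(19171758) ≈ 4378.6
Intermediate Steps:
S(Z) = 2*Z*(Z + (1 + Z)*(184 + Z)) (S(Z) = (Z + (Z + 184)*(Z + 1))*(Z + Z) = (Z + (184 + Z)*(1 + Z))*(2*Z) = (Z + (1 + Z)*(184 + Z))*(2*Z) = 2*Z*(Z + (1 + Z)*(184 + Z)))
w(o) = 16*o (w(o) = o*16 = 16*o)
sqrt(S(111 + 54) + w(-57)) = sqrt(2*(111 + 54)*(184 + (111 + 54)**2 + 186*(111 + 54)) + 16*(-57)) = sqrt(2*165*(184 + 165**2 + 186*165) - 912) = sqrt(2*165*(184 + 27225 + 30690) - 912) = sqrt(2*165*58099 - 912) = sqrt(19172670 - 912) = sqrt(19171758)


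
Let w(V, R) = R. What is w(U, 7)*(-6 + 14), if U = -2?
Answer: 56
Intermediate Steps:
w(U, 7)*(-6 + 14) = 7*(-6 + 14) = 7*8 = 56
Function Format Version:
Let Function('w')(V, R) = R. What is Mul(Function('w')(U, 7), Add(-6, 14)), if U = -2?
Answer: 56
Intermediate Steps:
Mul(Function('w')(U, 7), Add(-6, 14)) = Mul(7, Add(-6, 14)) = Mul(7, 8) = 56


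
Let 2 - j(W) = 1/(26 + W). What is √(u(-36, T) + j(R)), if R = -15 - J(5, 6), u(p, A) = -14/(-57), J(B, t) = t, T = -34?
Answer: √166155/285 ≈ 1.4303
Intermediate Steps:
u(p, A) = 14/57 (u(p, A) = -14*(-1/57) = 14/57)
R = -21 (R = -15 - 1*6 = -15 - 6 = -21)
j(W) = 2 - 1/(26 + W)
√(u(-36, T) + j(R)) = √(14/57 + (51 + 2*(-21))/(26 - 21)) = √(14/57 + (51 - 42)/5) = √(14/57 + (⅕)*9) = √(14/57 + 9/5) = √(583/285) = √166155/285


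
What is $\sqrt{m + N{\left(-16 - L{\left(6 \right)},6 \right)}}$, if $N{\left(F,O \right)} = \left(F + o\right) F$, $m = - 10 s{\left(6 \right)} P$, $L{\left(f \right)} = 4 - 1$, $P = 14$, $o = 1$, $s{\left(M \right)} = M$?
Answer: $i \sqrt{498} \approx 22.316 i$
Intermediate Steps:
$L{\left(f \right)} = 3$
$m = -840$ ($m = \left(-10\right) 6 \cdot 14 = \left(-60\right) 14 = -840$)
$N{\left(F,O \right)} = F \left(1 + F\right)$ ($N{\left(F,O \right)} = \left(F + 1\right) F = \left(1 + F\right) F = F \left(1 + F\right)$)
$\sqrt{m + N{\left(-16 - L{\left(6 \right)},6 \right)}} = \sqrt{-840 + \left(-16 - 3\right) \left(1 - 19\right)} = \sqrt{-840 - 19 \left(1 - 19\right)} = \sqrt{-840 - -342} = \sqrt{-840 + 342} = \sqrt{-498} = i \sqrt{498}$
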